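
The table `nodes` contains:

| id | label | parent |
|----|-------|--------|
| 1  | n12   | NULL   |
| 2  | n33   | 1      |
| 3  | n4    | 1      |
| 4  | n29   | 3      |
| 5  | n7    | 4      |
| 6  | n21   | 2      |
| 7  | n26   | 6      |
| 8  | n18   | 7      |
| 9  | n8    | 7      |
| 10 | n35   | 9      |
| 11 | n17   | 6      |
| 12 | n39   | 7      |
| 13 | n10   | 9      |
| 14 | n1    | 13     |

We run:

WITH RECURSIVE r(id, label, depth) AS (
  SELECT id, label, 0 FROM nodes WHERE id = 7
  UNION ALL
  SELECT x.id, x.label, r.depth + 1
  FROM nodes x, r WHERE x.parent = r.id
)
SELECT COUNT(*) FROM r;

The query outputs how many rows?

7

Base: id=7 (n26) at depth 0.
Iteration 1: rows with parent in {7} -> n18 (id 8, depth 1), n8 (id 9, depth 1), n39 (id 12, depth 1).
Iteration 2: rows with parent in {8,9,12} -> n35 (id 10, depth 2), n10 (id 13, depth 2).
Iteration 3: rows with parent in {10,13} -> n1 (id 14, depth 3).
Iteration 4: no rows with parent in {14}; recursion stops.
Total rows emitted: 7.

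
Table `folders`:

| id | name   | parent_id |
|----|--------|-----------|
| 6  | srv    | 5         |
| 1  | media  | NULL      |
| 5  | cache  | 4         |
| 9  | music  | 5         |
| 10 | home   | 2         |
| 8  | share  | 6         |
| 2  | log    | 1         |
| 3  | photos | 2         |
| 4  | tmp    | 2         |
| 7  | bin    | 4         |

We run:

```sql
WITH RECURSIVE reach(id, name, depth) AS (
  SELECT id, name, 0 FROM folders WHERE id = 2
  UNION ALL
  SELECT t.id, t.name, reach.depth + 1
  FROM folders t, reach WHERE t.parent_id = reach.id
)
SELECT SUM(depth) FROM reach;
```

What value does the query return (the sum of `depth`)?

Base: id=2 (log) at depth 0.
Iteration 1: rows with parent_id in {2} -> photos (id 3, depth 1), tmp (id 4, depth 1), home (id 10, depth 1).
Iteration 2: rows with parent_id in {3,4,10} -> cache (id 5, depth 2), bin (id 7, depth 2).
Iteration 3: rows with parent_id in {5,7} -> srv (id 6, depth 3), music (id 9, depth 3).
Iteration 4: rows with parent_id in {6,9} -> share (id 8, depth 4).
Iteration 5: no rows with parent_id in {8}; recursion stops.
SUM(depth) = 0 + 1 + 1 + 1 + 2 + 2 + 3 + 3 + 4 = 17.

17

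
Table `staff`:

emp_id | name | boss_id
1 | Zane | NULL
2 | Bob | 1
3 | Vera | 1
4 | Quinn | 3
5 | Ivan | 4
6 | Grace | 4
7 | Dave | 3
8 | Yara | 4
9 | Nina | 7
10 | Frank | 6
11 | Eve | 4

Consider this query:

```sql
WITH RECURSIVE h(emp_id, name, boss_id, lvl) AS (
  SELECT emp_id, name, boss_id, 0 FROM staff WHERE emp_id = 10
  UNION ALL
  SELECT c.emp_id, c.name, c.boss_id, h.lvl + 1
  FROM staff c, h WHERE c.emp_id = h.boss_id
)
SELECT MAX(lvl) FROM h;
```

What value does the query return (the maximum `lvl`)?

4

Base: emp_id=10 (Frank), boss_id=6, lvl 0.
Iteration 1: join on emp_id=6 -> Grace (id 6, boss_id=4, lvl 1).
Iteration 2: join on emp_id=4 -> Quinn (id 4, boss_id=3, lvl 2).
Iteration 3: join on emp_id=3 -> Vera (id 3, boss_id=1, lvl 3).
Iteration 4: join on emp_id=1 -> Zane (id 1, boss_id=NULL, lvl 4).
Iteration 5: boss_id is NULL; no match; recursion stops.
lvl values: 0, 1, 2, 3, 4; the maximum is 4.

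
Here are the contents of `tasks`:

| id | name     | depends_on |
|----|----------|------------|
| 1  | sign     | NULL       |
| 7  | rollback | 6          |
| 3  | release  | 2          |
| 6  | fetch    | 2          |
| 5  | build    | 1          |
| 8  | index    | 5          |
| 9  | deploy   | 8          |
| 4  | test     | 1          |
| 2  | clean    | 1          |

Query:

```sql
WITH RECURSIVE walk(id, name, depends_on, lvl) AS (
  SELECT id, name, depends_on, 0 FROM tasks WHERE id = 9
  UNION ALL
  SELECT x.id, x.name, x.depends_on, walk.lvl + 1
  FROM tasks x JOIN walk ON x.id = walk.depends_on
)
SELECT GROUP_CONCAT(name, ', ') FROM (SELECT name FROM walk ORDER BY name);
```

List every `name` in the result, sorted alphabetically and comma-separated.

Base: id=9 (deploy), depends_on=8, lvl 0.
Iteration 1: join on id=8 -> index (id 8, depends_on=5, lvl 1).
Iteration 2: join on id=5 -> build (id 5, depends_on=1, lvl 2).
Iteration 3: join on id=1 -> sign (id 1, depends_on=NULL, lvl 3).
Iteration 4: depends_on is NULL; no match; recursion stops.

build, deploy, index, sign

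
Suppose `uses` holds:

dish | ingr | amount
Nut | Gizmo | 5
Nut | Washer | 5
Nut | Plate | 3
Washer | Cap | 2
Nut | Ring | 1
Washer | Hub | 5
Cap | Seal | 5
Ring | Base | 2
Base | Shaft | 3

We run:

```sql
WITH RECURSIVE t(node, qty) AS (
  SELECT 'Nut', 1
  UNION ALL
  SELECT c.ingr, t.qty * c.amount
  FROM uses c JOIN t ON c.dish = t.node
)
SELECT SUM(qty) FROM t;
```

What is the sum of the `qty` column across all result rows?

Base: (Nut, qty=1).
Iteration 1: components of {Nut} -> Gizmo = 1*5 = 5, Plate = 1*3 = 3, Ring = 1*1 = 1, Washer = 1*5 = 5.
Iteration 2: components of {Gizmo,Plate,Ring,Washer} -> Base = 1*2 = 2, Cap = 5*2 = 10, Hub = 5*5 = 25.
Iteration 3: components of {Base,Cap,Hub} -> Seal = 10*5 = 50, Shaft = 2*3 = 6.
Iteration 4: no further components; recursion stops.
SUM(qty) = 1 + 5 + 5 + 3 + 1 + 10 + 25 + 2 + 50 + 6 = 108.

108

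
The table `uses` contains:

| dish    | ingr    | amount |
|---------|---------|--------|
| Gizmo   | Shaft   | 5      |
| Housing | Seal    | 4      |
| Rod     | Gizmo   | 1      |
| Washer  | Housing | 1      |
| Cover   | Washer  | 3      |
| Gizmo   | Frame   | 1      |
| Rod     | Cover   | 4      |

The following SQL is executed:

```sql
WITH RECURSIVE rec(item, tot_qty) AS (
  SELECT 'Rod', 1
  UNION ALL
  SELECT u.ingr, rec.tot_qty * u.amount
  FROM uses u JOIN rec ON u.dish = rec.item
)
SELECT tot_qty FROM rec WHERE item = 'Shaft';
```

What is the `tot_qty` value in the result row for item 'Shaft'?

Base: (Rod, tot_qty=1).
Iteration 1: components of {Rod} -> Cover = 1*4 = 4, Gizmo = 1*1 = 1.
Iteration 2: components of {Cover,Gizmo} -> Frame = 1*1 = 1, Shaft = 1*5 = 5, Washer = 4*3 = 12.
Iteration 3: components of {Frame,Shaft,Washer} -> Housing = 12*1 = 12.
Iteration 4: components of {Housing} -> Seal = 12*4 = 48.
Iteration 5: no further components; recursion stops.

5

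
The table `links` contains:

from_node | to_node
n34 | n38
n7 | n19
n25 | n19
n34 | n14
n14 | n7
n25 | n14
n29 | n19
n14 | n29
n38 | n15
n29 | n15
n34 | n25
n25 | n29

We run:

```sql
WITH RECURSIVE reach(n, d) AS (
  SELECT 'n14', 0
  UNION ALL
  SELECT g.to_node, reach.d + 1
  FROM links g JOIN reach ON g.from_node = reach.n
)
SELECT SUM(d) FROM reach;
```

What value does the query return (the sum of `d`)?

8

Base: (n14, d=0).
Iteration 1: edges from {n14} -> (n29, d=1), (n7, d=1).
Iteration 2: edges from {n29,n7} -> (n15, d=2), (n19, d=2) x2. [UNION ALL keeps all 3 new rows, including repeats]
Iteration 3: no outgoing edges from {n15,n19}; recursion stops.
SUM(d) = 0 + 1 + 1 + 2 + 2 + 2 = 8.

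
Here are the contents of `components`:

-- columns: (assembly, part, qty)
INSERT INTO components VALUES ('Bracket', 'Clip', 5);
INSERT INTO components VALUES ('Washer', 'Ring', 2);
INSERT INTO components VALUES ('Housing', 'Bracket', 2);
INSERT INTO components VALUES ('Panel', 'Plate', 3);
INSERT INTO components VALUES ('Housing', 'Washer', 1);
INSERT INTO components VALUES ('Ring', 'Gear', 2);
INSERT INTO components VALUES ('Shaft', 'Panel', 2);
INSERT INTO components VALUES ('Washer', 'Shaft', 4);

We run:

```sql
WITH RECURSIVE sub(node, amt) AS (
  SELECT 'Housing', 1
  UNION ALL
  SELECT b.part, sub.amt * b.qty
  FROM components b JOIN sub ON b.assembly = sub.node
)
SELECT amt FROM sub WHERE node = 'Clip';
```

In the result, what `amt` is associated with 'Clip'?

Base: (Housing, amt=1).
Iteration 1: components of {Housing} -> Bracket = 1*2 = 2, Washer = 1*1 = 1.
Iteration 2: components of {Bracket,Washer} -> Clip = 2*5 = 10, Ring = 1*2 = 2, Shaft = 1*4 = 4.
Iteration 3: components of {Clip,Ring,Shaft} -> Gear = 2*2 = 4, Panel = 4*2 = 8.
Iteration 4: components of {Gear,Panel} -> Plate = 8*3 = 24.
Iteration 5: no further components; recursion stops.

10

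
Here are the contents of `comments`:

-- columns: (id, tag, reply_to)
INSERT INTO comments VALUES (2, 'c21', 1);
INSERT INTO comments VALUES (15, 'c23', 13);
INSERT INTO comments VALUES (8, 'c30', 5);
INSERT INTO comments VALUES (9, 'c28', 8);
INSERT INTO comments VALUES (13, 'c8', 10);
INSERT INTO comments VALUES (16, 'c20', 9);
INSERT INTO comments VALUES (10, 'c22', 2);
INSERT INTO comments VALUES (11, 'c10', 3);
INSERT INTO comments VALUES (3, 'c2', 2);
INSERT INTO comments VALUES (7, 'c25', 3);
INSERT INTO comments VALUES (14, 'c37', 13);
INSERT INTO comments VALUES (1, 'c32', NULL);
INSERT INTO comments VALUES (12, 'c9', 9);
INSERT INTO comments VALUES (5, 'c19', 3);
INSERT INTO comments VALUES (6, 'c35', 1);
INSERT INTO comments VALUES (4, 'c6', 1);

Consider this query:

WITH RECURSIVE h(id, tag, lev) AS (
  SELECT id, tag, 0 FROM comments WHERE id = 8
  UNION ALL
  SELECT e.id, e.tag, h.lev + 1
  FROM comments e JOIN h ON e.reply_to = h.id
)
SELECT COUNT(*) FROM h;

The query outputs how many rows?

Base: id=8 (c30) at lev 0.
Iteration 1: rows with reply_to in {8} -> c28 (id 9, lev 1).
Iteration 2: rows with reply_to in {9} -> c9 (id 12, lev 2), c20 (id 16, lev 2).
Iteration 3: no rows with reply_to in {12,16}; recursion stops.
Total rows emitted: 4.

4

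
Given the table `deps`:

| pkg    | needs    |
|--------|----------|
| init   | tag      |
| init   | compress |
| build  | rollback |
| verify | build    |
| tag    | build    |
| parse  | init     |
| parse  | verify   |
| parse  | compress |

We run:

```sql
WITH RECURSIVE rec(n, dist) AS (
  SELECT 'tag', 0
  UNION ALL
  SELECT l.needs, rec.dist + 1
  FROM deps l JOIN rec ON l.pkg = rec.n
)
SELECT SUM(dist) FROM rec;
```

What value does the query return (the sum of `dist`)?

3

Base: (tag, dist=0).
Iteration 1: edges from {tag} -> (build, dist=1).
Iteration 2: edges from {build} -> (rollback, dist=2).
Iteration 3: no outgoing edges from {rollback}; recursion stops.
SUM(dist) = 0 + 1 + 2 = 3.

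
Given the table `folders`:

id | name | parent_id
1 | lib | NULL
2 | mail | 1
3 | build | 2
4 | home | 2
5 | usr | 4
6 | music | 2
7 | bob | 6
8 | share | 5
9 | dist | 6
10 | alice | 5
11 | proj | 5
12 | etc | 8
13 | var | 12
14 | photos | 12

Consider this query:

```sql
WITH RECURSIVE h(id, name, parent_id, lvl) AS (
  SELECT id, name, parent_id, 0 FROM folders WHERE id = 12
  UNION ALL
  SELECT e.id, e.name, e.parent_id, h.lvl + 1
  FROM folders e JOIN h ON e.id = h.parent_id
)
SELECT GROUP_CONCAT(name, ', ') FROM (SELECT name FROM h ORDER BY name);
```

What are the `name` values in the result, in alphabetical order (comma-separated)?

Base: id=12 (etc), parent_id=8, lvl 0.
Iteration 1: join on id=8 -> share (id 8, parent_id=5, lvl 1).
Iteration 2: join on id=5 -> usr (id 5, parent_id=4, lvl 2).
Iteration 3: join on id=4 -> home (id 4, parent_id=2, lvl 3).
Iteration 4: join on id=2 -> mail (id 2, parent_id=1, lvl 4).
Iteration 5: join on id=1 -> lib (id 1, parent_id=NULL, lvl 5).
Iteration 6: parent_id is NULL; no match; recursion stops.

etc, home, lib, mail, share, usr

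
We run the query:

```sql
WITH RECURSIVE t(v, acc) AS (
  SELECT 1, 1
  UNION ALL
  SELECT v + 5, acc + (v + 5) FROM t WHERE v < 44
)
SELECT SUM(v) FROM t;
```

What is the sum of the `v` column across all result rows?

235

Base: v=1, acc=1.
Iteration 1: 1 < 44 holds -> v = 1 + 5 = 6, acc = 1 + 6 = 7.
Iteration 2: 6 < 44 holds -> v = 6 + 5 = 11, acc = 7 + 11 = 18.
Iteration 3: 11 < 44 holds -> v = 11 + 5 = 16, acc = 18 + 16 = 34.
Iteration 4: 16 < 44 holds -> v = 16 + 5 = 21, acc = 34 + 21 = 55.
Iteration 5: 21 < 44 holds -> v = 21 + 5 = 26, acc = 55 + 26 = 81.
Iteration 6: 26 < 44 holds -> v = 26 + 5 = 31, acc = 81 + 31 = 112.
Iteration 7: 31 < 44 holds -> v = 31 + 5 = 36, acc = 112 + 36 = 148.
Iteration 8: 36 < 44 holds -> v = 36 + 5 = 41, acc = 148 + 41 = 189.
Iteration 9: 41 < 44 holds -> v = 41 + 5 = 46, acc = 189 + 46 = 235.
Iteration 10: 46 < 44 fails; recursion stops.
SUM(v) = 1 + 6 + 11 + 16 + 21 + 26 + 31 + 36 + 41 + 46 = 235.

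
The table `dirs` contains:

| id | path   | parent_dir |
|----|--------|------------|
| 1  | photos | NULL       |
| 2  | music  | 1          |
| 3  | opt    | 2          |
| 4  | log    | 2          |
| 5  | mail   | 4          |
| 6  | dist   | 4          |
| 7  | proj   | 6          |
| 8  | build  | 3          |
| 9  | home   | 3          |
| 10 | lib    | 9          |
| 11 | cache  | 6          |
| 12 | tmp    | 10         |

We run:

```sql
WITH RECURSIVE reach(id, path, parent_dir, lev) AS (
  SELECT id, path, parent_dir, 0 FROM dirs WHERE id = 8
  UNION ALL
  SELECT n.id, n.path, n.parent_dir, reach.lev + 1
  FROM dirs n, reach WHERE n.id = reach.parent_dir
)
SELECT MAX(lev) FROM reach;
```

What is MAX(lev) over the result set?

Base: id=8 (build), parent_dir=3, lev 0.
Iteration 1: join on id=3 -> opt (id 3, parent_dir=2, lev 1).
Iteration 2: join on id=2 -> music (id 2, parent_dir=1, lev 2).
Iteration 3: join on id=1 -> photos (id 1, parent_dir=NULL, lev 3).
Iteration 4: parent_dir is NULL; no match; recursion stops.
lev values: 0, 1, 2, 3; the maximum is 3.

3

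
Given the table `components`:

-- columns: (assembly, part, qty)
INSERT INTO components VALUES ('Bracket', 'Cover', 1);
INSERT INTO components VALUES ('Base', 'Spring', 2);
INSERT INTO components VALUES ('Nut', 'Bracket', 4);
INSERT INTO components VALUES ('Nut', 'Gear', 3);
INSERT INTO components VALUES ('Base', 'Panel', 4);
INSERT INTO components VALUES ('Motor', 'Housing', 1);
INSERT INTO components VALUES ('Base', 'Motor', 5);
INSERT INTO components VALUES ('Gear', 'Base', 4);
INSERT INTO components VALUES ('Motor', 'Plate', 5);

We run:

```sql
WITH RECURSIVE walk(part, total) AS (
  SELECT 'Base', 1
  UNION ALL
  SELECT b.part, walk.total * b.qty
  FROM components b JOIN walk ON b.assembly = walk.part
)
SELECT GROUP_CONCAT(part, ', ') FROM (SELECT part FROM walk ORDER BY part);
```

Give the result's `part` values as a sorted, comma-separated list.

Base, Housing, Motor, Panel, Plate, Spring

Base: (Base, total=1).
Iteration 1: components of {Base} -> Motor = 1*5 = 5, Panel = 1*4 = 4, Spring = 1*2 = 2.
Iteration 2: components of {Motor,Panel,Spring} -> Housing = 5*1 = 5, Plate = 5*5 = 25.
Iteration 3: no further components; recursion stops.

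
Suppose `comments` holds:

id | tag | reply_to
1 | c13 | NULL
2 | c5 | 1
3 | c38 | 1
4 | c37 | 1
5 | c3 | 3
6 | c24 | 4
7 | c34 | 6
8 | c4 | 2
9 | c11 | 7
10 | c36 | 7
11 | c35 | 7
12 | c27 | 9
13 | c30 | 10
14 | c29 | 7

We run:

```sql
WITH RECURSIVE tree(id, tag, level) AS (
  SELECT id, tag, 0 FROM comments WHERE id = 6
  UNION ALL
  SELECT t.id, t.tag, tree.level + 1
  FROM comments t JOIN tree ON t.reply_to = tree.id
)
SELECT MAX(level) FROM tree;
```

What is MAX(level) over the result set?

Base: id=6 (c24) at level 0.
Iteration 1: rows with reply_to in {6} -> c34 (id 7, level 1).
Iteration 2: rows with reply_to in {7} -> c11 (id 9, level 2), c36 (id 10, level 2), c35 (id 11, level 2), c29 (id 14, level 2).
Iteration 3: rows with reply_to in {9,10,11,14} -> c27 (id 12, level 3), c30 (id 13, level 3).
Iteration 4: no rows with reply_to in {12,13}; recursion stops.
level values: 0, 1, 2, 2, 2, 2, 3, 3; the maximum is 3.

3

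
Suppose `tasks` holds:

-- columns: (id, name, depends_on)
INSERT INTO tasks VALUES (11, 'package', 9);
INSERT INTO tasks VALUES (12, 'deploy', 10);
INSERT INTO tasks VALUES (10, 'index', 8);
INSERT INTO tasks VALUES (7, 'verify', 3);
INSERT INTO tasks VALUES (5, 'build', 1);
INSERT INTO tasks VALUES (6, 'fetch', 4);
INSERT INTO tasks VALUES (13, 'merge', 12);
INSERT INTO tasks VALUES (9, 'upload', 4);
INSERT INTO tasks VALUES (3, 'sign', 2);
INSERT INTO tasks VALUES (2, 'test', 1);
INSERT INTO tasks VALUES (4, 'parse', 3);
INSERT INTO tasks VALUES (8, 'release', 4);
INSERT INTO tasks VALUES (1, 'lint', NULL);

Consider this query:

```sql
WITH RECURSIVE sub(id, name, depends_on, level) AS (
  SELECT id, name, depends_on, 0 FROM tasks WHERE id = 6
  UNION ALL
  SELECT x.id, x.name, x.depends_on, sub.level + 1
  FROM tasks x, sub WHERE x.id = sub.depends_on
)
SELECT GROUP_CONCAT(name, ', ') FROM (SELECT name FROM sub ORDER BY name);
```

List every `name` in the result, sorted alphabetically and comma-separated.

fetch, lint, parse, sign, test

Base: id=6 (fetch), depends_on=4, level 0.
Iteration 1: join on id=4 -> parse (id 4, depends_on=3, level 1).
Iteration 2: join on id=3 -> sign (id 3, depends_on=2, level 2).
Iteration 3: join on id=2 -> test (id 2, depends_on=1, level 3).
Iteration 4: join on id=1 -> lint (id 1, depends_on=NULL, level 4).
Iteration 5: depends_on is NULL; no match; recursion stops.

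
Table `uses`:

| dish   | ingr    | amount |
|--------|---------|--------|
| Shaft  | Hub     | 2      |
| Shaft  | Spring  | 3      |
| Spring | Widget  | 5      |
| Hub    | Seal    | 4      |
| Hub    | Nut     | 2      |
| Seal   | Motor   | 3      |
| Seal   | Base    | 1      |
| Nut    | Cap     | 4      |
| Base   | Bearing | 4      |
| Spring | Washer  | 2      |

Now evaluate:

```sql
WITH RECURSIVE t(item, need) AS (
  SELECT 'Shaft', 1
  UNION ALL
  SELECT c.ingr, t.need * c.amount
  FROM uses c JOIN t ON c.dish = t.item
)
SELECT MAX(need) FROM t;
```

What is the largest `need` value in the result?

32

Base: (Shaft, need=1).
Iteration 1: components of {Shaft} -> Hub = 1*2 = 2, Spring = 1*3 = 3.
Iteration 2: components of {Hub,Spring} -> Nut = 2*2 = 4, Seal = 2*4 = 8, Washer = 3*2 = 6, Widget = 3*5 = 15.
Iteration 3: components of {Nut,Seal,Washer,Widget} -> Base = 8*1 = 8, Cap = 4*4 = 16, Motor = 8*3 = 24.
Iteration 4: components of {Base,Cap,Motor} -> Bearing = 8*4 = 32.
Iteration 5: no further components; recursion stops.
need values: 1, 2, 3, 8, 4, 15, 6, 24, 8, 16, 32; the maximum is 32.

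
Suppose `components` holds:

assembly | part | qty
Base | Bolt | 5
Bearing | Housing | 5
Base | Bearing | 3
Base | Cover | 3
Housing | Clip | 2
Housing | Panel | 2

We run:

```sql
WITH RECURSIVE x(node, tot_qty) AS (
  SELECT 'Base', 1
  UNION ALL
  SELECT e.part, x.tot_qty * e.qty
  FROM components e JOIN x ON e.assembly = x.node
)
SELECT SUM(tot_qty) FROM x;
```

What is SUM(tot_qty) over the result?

87

Base: (Base, tot_qty=1).
Iteration 1: components of {Base} -> Bearing = 1*3 = 3, Bolt = 1*5 = 5, Cover = 1*3 = 3.
Iteration 2: components of {Bearing,Bolt,Cover} -> Housing = 3*5 = 15.
Iteration 3: components of {Housing} -> Clip = 15*2 = 30, Panel = 15*2 = 30.
Iteration 4: no further components; recursion stops.
SUM(tot_qty) = 1 + 3 + 3 + 5 + 15 + 30 + 30 = 87.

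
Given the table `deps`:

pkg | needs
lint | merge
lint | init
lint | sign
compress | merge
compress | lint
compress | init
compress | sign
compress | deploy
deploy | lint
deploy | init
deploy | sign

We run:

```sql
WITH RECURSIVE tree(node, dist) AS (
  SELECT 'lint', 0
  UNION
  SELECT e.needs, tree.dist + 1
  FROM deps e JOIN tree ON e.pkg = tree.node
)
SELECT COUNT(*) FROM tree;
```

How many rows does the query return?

Base: (lint, dist=0).
Iteration 1: edges from {lint} -> (init, dist=1), (merge, dist=1), (sign, dist=1).
Iteration 2: no outgoing edges from {init,merge,sign}; recursion stops.
Total rows emitted: 4.

4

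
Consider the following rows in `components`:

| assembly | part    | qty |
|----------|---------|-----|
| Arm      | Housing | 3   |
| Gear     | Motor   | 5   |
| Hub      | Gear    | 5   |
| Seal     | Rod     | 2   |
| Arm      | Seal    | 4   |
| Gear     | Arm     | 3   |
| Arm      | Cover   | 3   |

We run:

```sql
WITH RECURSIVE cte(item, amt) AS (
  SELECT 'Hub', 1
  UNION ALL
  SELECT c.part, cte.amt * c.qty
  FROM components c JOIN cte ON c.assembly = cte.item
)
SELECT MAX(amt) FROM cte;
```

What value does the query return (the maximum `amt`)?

120

Base: (Hub, amt=1).
Iteration 1: components of {Hub} -> Gear = 1*5 = 5.
Iteration 2: components of {Gear} -> Arm = 5*3 = 15, Motor = 5*5 = 25.
Iteration 3: components of {Arm,Motor} -> Cover = 15*3 = 45, Housing = 15*3 = 45, Seal = 15*4 = 60.
Iteration 4: components of {Cover,Housing,Seal} -> Rod = 60*2 = 120.
Iteration 5: no further components; recursion stops.
amt values: 1, 5, 25, 15, 60, 45, 45, 120; the maximum is 120.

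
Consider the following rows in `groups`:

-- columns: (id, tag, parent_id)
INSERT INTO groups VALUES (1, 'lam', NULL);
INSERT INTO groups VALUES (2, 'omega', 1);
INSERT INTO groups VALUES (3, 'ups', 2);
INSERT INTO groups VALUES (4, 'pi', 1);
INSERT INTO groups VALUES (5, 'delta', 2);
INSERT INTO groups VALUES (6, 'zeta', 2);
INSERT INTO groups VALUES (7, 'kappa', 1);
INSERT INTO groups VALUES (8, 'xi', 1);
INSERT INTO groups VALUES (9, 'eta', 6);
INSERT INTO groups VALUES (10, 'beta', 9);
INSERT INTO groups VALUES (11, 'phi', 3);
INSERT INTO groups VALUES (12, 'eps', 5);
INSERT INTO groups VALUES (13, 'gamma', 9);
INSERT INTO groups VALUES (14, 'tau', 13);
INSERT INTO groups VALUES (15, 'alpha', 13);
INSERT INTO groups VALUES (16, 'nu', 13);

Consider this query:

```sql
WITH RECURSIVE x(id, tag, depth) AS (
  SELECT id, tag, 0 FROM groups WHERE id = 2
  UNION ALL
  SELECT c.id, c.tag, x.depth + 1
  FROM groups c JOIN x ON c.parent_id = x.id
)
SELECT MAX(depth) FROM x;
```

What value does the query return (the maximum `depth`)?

Base: id=2 (omega) at depth 0.
Iteration 1: rows with parent_id in {2} -> ups (id 3, depth 1), delta (id 5, depth 1), zeta (id 6, depth 1).
Iteration 2: rows with parent_id in {3,5,6} -> eta (id 9, depth 2), phi (id 11, depth 2), eps (id 12, depth 2).
Iteration 3: rows with parent_id in {9,11,12} -> beta (id 10, depth 3), gamma (id 13, depth 3).
Iteration 4: rows with parent_id in {10,13} -> tau (id 14, depth 4), alpha (id 15, depth 4), nu (id 16, depth 4).
Iteration 5: no rows with parent_id in {14,15,16}; recursion stops.
depth values: 0, 1, 1, 1, 2, 2, 2, 3, 3, 4, 4, 4; the maximum is 4.

4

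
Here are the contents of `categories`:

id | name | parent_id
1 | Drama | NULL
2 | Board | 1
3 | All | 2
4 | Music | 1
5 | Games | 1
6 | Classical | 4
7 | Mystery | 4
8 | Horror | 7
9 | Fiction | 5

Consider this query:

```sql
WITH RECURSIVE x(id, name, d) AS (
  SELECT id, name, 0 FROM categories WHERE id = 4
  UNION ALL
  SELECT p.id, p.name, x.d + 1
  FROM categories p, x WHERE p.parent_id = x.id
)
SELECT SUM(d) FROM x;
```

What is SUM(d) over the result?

Base: id=4 (Music) at d 0.
Iteration 1: rows with parent_id in {4} -> Classical (id 6, d 1), Mystery (id 7, d 1).
Iteration 2: rows with parent_id in {6,7} -> Horror (id 8, d 2).
Iteration 3: no rows with parent_id in {8}; recursion stops.
SUM(d) = 0 + 1 + 1 + 2 = 4.

4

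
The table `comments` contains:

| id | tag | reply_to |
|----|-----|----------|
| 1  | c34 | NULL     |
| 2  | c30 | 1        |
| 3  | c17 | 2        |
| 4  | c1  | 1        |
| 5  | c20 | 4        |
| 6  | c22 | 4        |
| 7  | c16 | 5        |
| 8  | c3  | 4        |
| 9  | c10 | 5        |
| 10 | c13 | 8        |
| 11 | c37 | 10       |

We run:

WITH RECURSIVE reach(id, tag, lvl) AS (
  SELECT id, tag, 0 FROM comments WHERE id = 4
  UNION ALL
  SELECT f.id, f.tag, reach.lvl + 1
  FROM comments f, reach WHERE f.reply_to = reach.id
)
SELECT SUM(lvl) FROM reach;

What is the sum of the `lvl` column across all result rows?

Base: id=4 (c1) at lvl 0.
Iteration 1: rows with reply_to in {4} -> c20 (id 5, lvl 1), c22 (id 6, lvl 1), c3 (id 8, lvl 1).
Iteration 2: rows with reply_to in {5,6,8} -> c16 (id 7, lvl 2), c10 (id 9, lvl 2), c13 (id 10, lvl 2).
Iteration 3: rows with reply_to in {7,9,10} -> c37 (id 11, lvl 3).
Iteration 4: no rows with reply_to in {11}; recursion stops.
SUM(lvl) = 0 + 1 + 1 + 1 + 2 + 2 + 2 + 3 = 12.

12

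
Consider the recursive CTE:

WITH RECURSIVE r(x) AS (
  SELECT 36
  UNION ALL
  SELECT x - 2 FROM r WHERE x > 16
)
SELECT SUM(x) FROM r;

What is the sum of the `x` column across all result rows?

Base: x=36.
Iteration 1: 36 > 16 holds -> x = 36 - 2 = 34.
Iteration 2: 34 > 16 holds -> x = 34 - 2 = 32.
Iteration 3: 32 > 16 holds -> x = 32 - 2 = 30.
Iteration 4: 30 > 16 holds -> x = 30 - 2 = 28.
Iteration 5: 28 > 16 holds -> x = 28 - 2 = 26.
Iteration 6: 26 > 16 holds -> x = 26 - 2 = 24.
Iteration 7: 24 > 16 holds -> x = 24 - 2 = 22.
Iteration 8: 22 > 16 holds -> x = 22 - 2 = 20.
Iteration 9: 20 > 16 holds -> x = 20 - 2 = 18.
Iteration 10: 18 > 16 holds -> x = 18 - 2 = 16.
Iteration 11: 16 > 16 fails; recursion stops.
SUM(x) = 36 + 34 + 32 + 30 + 28 + 26 + 24 + 22 + 20 + 18 + 16 = 286.

286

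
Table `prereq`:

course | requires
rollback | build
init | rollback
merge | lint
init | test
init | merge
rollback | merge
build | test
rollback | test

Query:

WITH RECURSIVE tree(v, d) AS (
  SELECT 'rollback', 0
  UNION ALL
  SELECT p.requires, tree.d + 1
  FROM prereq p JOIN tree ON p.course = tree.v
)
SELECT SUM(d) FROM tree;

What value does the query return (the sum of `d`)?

Base: (rollback, d=0).
Iteration 1: edges from {rollback} -> (build, d=1), (merge, d=1), (test, d=1).
Iteration 2: edges from {build,merge,test} -> (lint, d=2), (test, d=2).
Iteration 3: no outgoing edges from {lint,test}; recursion stops.
SUM(d) = 0 + 1 + 1 + 1 + 2 + 2 = 7.

7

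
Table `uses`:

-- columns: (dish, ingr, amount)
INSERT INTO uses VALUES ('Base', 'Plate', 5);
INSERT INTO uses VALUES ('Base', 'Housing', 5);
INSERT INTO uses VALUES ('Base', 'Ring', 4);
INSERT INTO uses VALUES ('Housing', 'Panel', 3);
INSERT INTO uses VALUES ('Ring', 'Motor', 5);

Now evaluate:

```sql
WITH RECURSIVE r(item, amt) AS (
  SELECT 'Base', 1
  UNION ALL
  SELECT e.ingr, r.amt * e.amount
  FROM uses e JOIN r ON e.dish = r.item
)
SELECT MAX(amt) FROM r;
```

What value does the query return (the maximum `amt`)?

Base: (Base, amt=1).
Iteration 1: components of {Base} -> Housing = 1*5 = 5, Plate = 1*5 = 5, Ring = 1*4 = 4.
Iteration 2: components of {Housing,Plate,Ring} -> Motor = 4*5 = 20, Panel = 5*3 = 15.
Iteration 3: no further components; recursion stops.
amt values: 1, 5, 5, 4, 15, 20; the maximum is 20.

20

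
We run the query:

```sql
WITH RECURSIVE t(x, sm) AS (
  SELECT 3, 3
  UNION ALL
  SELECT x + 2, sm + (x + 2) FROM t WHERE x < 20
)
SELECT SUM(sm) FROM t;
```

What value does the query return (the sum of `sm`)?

495

Base: x=3, sm=3.
Iteration 1: 3 < 20 holds -> x = 3 + 2 = 5, sm = 3 + 5 = 8.
Iteration 2: 5 < 20 holds -> x = 5 + 2 = 7, sm = 8 + 7 = 15.
Iteration 3: 7 < 20 holds -> x = 7 + 2 = 9, sm = 15 + 9 = 24.
Iteration 4: 9 < 20 holds -> x = 9 + 2 = 11, sm = 24 + 11 = 35.
Iteration 5: 11 < 20 holds -> x = 11 + 2 = 13, sm = 35 + 13 = 48.
Iteration 6: 13 < 20 holds -> x = 13 + 2 = 15, sm = 48 + 15 = 63.
Iteration 7: 15 < 20 holds -> x = 15 + 2 = 17, sm = 63 + 17 = 80.
Iteration 8: 17 < 20 holds -> x = 17 + 2 = 19, sm = 80 + 19 = 99.
Iteration 9: 19 < 20 holds -> x = 19 + 2 = 21, sm = 99 + 21 = 120.
Iteration 10: 21 < 20 fails; recursion stops.
SUM(sm) = 3 + 8 + 15 + 24 + 35 + 48 + 63 + 80 + 99 + 120 = 495.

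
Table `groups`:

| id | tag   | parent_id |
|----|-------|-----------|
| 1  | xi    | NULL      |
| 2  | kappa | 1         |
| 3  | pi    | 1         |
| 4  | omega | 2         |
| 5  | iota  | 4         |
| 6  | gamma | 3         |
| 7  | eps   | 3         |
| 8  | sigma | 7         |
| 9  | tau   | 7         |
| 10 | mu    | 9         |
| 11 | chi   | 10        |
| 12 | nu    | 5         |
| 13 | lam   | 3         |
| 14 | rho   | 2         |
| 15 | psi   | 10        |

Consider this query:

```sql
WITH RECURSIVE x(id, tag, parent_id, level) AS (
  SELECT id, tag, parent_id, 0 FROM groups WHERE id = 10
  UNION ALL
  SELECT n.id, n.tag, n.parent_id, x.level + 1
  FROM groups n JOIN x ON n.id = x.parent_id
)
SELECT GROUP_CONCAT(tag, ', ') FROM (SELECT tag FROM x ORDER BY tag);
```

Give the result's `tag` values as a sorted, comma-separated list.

Base: id=10 (mu), parent_id=9, level 0.
Iteration 1: join on id=9 -> tau (id 9, parent_id=7, level 1).
Iteration 2: join on id=7 -> eps (id 7, parent_id=3, level 2).
Iteration 3: join on id=3 -> pi (id 3, parent_id=1, level 3).
Iteration 4: join on id=1 -> xi (id 1, parent_id=NULL, level 4).
Iteration 5: parent_id is NULL; no match; recursion stops.

eps, mu, pi, tau, xi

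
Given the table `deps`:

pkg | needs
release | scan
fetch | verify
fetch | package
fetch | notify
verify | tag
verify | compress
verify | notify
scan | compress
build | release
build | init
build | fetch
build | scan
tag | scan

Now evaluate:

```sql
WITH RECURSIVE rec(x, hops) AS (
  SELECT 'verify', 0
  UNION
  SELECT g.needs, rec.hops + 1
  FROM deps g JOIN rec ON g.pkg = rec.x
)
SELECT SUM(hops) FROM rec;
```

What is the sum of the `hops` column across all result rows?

8

Base: (verify, hops=0).
Iteration 1: edges from {verify} -> (compress, hops=1), (notify, hops=1), (tag, hops=1).
Iteration 2: edges from {compress,notify,tag} -> (scan, hops=2).
Iteration 3: edges from {scan} -> (compress, hops=3).
Iteration 4: no outgoing edges from {compress}; recursion stops.
SUM(hops) = 0 + 1 + 1 + 1 + 2 + 3 = 8.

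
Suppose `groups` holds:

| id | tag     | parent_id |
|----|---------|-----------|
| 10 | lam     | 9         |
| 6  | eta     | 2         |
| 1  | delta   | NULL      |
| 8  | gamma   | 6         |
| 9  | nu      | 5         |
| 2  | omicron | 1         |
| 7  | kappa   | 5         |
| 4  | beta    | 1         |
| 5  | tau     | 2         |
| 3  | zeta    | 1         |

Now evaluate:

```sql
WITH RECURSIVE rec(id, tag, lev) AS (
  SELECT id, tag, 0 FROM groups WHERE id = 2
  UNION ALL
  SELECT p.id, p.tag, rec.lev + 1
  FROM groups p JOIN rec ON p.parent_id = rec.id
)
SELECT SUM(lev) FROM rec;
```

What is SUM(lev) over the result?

11

Base: id=2 (omicron) at lev 0.
Iteration 1: rows with parent_id in {2} -> tau (id 5, lev 1), eta (id 6, lev 1).
Iteration 2: rows with parent_id in {5,6} -> kappa (id 7, lev 2), gamma (id 8, lev 2), nu (id 9, lev 2).
Iteration 3: rows with parent_id in {7,8,9} -> lam (id 10, lev 3).
Iteration 4: no rows with parent_id in {10}; recursion stops.
SUM(lev) = 0 + 1 + 1 + 2 + 2 + 2 + 3 = 11.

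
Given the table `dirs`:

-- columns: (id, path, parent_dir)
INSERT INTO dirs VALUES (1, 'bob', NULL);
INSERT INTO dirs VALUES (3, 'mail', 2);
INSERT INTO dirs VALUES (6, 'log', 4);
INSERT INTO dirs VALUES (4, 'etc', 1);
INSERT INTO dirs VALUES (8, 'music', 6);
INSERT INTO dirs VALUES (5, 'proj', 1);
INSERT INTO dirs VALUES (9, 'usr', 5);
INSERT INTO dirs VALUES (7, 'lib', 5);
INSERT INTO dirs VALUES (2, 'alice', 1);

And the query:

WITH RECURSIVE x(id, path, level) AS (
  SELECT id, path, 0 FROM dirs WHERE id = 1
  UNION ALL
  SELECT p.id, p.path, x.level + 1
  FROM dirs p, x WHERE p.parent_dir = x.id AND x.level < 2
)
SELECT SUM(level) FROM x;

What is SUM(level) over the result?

Base: id=1 (bob) at level 0.
Iteration 1: rows with parent_dir in {1} -> alice (id 2, level 1), etc (id 4, level 1), proj (id 5, level 1).
Iteration 2: rows with parent_dir in {2,4,5} -> mail (id 3, level 2), log (id 6, level 2), lib (id 7, level 2), usr (id 9, level 2).
Iteration 3: level < 2 fails for all current rows; recursion stops.
SUM(level) = 0 + 1 + 1 + 1 + 2 + 2 + 2 + 2 = 11.

11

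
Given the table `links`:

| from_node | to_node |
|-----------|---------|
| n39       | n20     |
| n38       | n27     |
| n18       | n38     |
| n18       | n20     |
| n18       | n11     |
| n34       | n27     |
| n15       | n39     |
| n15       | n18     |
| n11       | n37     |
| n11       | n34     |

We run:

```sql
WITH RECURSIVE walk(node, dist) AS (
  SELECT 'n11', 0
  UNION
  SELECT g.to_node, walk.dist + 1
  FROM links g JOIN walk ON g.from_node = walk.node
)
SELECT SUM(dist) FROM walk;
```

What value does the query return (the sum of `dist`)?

4

Base: (n11, dist=0).
Iteration 1: edges from {n11} -> (n34, dist=1), (n37, dist=1).
Iteration 2: edges from {n34,n37} -> (n27, dist=2).
Iteration 3: no outgoing edges from {n27}; recursion stops.
SUM(dist) = 0 + 1 + 1 + 2 = 4.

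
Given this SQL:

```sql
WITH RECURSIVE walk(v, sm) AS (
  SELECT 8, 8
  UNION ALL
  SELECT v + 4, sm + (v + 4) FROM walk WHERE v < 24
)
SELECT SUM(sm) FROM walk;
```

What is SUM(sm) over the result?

Base: v=8, sm=8.
Iteration 1: 8 < 24 holds -> v = 8 + 4 = 12, sm = 8 + 12 = 20.
Iteration 2: 12 < 24 holds -> v = 12 + 4 = 16, sm = 20 + 16 = 36.
Iteration 3: 16 < 24 holds -> v = 16 + 4 = 20, sm = 36 + 20 = 56.
Iteration 4: 20 < 24 holds -> v = 20 + 4 = 24, sm = 56 + 24 = 80.
Iteration 5: 24 < 24 fails; recursion stops.
SUM(sm) = 8 + 20 + 36 + 56 + 80 = 200.

200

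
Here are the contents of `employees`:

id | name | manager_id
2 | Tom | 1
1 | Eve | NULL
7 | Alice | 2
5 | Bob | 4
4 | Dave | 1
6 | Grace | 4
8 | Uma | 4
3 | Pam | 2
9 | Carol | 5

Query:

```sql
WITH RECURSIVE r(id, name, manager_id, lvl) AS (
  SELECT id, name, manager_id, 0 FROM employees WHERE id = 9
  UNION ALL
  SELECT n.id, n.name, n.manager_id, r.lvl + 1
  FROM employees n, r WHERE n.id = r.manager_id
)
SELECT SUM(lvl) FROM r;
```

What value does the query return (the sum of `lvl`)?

6

Base: id=9 (Carol), manager_id=5, lvl 0.
Iteration 1: join on id=5 -> Bob (id 5, manager_id=4, lvl 1).
Iteration 2: join on id=4 -> Dave (id 4, manager_id=1, lvl 2).
Iteration 3: join on id=1 -> Eve (id 1, manager_id=NULL, lvl 3).
Iteration 4: manager_id is NULL; no match; recursion stops.
SUM(lvl) = 0 + 1 + 2 + 3 = 6.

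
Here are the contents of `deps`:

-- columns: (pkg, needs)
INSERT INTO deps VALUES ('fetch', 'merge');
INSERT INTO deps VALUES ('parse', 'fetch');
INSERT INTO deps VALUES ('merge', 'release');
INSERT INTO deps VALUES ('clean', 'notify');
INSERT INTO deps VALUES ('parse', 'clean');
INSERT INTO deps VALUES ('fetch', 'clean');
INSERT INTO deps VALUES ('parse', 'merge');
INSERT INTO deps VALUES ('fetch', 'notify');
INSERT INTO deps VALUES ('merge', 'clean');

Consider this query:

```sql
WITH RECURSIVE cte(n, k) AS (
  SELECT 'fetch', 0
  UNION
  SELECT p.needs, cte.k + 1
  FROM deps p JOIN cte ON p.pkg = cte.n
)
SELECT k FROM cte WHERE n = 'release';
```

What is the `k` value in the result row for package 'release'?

2

Base: (fetch, k=0).
Iteration 1: edges from {fetch} -> (clean, k=1), (merge, k=1), (notify, k=1).
Iteration 2: edges from {clean,merge,notify} -> (clean, k=2), (notify, k=2), (release, k=2).
Iteration 3: edges from {clean,notify,release} -> (notify, k=3).
Iteration 4: no outgoing edges from {notify}; recursion stops.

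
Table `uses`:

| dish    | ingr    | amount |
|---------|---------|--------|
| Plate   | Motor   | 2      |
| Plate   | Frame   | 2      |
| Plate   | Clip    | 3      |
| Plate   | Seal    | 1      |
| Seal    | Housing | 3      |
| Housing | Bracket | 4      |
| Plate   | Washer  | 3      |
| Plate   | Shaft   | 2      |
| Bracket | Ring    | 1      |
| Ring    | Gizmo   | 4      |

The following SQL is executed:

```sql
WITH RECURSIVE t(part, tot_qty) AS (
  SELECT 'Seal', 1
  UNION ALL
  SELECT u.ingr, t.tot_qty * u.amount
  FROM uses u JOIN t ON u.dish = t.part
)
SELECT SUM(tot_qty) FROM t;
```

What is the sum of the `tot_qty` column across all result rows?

Base: (Seal, tot_qty=1).
Iteration 1: components of {Seal} -> Housing = 1*3 = 3.
Iteration 2: components of {Housing} -> Bracket = 3*4 = 12.
Iteration 3: components of {Bracket} -> Ring = 12*1 = 12.
Iteration 4: components of {Ring} -> Gizmo = 12*4 = 48.
Iteration 5: no further components; recursion stops.
SUM(tot_qty) = 1 + 3 + 12 + 12 + 48 = 76.

76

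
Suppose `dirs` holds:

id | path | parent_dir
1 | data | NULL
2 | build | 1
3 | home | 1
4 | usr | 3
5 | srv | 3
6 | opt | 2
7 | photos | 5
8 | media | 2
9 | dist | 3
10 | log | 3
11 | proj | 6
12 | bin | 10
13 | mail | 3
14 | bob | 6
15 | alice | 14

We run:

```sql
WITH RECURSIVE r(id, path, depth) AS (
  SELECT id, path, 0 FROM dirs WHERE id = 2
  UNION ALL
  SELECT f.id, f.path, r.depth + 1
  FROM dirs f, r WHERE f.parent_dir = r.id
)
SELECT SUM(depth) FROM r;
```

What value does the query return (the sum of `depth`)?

Base: id=2 (build) at depth 0.
Iteration 1: rows with parent_dir in {2} -> opt (id 6, depth 1), media (id 8, depth 1).
Iteration 2: rows with parent_dir in {6,8} -> proj (id 11, depth 2), bob (id 14, depth 2).
Iteration 3: rows with parent_dir in {11,14} -> alice (id 15, depth 3).
Iteration 4: no rows with parent_dir in {15}; recursion stops.
SUM(depth) = 0 + 1 + 1 + 2 + 2 + 3 = 9.

9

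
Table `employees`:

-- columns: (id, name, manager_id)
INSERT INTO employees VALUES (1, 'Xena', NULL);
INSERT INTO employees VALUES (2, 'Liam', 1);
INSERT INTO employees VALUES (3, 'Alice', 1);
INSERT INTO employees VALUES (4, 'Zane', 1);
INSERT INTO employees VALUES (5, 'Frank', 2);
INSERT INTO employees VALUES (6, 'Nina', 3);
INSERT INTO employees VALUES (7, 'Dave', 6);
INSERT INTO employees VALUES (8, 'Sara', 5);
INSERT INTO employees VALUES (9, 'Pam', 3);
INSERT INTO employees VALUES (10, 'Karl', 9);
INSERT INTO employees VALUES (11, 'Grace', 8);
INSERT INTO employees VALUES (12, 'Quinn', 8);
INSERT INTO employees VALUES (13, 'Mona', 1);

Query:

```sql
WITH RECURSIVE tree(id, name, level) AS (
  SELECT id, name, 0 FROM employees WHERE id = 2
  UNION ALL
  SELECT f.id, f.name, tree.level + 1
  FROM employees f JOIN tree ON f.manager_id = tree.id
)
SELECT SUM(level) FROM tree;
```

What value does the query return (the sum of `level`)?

Base: id=2 (Liam) at level 0.
Iteration 1: rows with manager_id in {2} -> Frank (id 5, level 1).
Iteration 2: rows with manager_id in {5} -> Sara (id 8, level 2).
Iteration 3: rows with manager_id in {8} -> Grace (id 11, level 3), Quinn (id 12, level 3).
Iteration 4: no rows with manager_id in {11,12}; recursion stops.
SUM(level) = 0 + 1 + 2 + 3 + 3 = 9.

9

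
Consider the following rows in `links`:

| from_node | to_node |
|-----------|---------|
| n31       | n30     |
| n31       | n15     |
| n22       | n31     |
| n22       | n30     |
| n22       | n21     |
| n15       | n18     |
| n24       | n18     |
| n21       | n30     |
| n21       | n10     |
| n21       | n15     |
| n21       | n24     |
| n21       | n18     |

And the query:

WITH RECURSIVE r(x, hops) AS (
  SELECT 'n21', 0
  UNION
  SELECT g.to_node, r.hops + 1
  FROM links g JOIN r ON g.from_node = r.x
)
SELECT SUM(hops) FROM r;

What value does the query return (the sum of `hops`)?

7

Base: (n21, hops=0).
Iteration 1: edges from {n21} -> (n10, hops=1), (n15, hops=1), (n18, hops=1), (n24, hops=1), (n30, hops=1).
Iteration 2: edges from {n10,n15,n18,n24,n30} -> (n18, hops=2). [UNION drops 1 duplicate row(s)]
Iteration 3: no outgoing edges from {n18}; recursion stops.
SUM(hops) = 0 + 1 + 1 + 1 + 1 + 1 + 2 = 7.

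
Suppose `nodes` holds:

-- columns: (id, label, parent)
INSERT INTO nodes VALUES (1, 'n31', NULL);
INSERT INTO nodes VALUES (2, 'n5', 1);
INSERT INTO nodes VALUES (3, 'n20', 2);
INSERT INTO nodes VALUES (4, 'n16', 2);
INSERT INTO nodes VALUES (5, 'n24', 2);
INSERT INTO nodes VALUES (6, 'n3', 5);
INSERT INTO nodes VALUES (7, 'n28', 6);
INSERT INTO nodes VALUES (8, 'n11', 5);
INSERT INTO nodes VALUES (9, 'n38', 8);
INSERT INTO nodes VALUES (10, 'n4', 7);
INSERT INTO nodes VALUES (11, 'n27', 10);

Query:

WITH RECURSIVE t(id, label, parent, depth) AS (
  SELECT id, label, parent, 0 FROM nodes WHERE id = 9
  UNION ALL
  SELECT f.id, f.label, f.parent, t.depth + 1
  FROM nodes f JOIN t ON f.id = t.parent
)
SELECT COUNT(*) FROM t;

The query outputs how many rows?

Base: id=9 (n38), parent=8, depth 0.
Iteration 1: join on id=8 -> n11 (id 8, parent=5, depth 1).
Iteration 2: join on id=5 -> n24 (id 5, parent=2, depth 2).
Iteration 3: join on id=2 -> n5 (id 2, parent=1, depth 3).
Iteration 4: join on id=1 -> n31 (id 1, parent=NULL, depth 4).
Iteration 5: parent is NULL; no match; recursion stops.
Total rows emitted: 5.

5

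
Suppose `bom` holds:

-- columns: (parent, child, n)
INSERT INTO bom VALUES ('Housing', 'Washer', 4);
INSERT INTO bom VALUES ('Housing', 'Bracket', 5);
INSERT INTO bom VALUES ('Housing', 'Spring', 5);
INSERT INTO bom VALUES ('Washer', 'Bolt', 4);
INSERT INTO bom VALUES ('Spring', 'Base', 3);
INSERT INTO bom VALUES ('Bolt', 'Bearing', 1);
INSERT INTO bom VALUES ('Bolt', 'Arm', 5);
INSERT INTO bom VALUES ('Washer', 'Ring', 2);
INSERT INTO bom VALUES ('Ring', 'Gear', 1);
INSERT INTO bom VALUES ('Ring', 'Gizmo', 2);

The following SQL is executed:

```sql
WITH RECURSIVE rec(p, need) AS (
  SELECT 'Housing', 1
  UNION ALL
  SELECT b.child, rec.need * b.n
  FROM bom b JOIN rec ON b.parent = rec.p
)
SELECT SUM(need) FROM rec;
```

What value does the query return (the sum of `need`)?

Base: (Housing, need=1).
Iteration 1: components of {Housing} -> Bracket = 1*5 = 5, Spring = 1*5 = 5, Washer = 1*4 = 4.
Iteration 2: components of {Bracket,Spring,Washer} -> Base = 5*3 = 15, Bolt = 4*4 = 16, Ring = 4*2 = 8.
Iteration 3: components of {Base,Bolt,Ring} -> Arm = 16*5 = 80, Bearing = 16*1 = 16, Gear = 8*1 = 8, Gizmo = 8*2 = 16.
Iteration 4: no further components; recursion stops.
SUM(need) = 1 + 4 + 5 + 5 + 16 + 8 + 15 + 16 + 80 + 8 + 16 = 174.

174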